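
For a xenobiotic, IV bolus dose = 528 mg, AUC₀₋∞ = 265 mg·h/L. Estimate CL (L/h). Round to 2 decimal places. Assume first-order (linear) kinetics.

CL = Dose / AUC = 528 / 265 = 1.992 L/h

1.99 L/h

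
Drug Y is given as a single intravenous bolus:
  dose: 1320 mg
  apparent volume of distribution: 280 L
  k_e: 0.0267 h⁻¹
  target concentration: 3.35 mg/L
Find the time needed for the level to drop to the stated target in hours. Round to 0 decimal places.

C₀ = Dose / Vd = 1320 / 280 = 4.714 mg/L
t = ln(C₀ / C) / k = ln(4.714 / 3.35) / 0.02670
  = ln(1.407) / 0.02670 = 0.3415 / 0.02670 = 12.79 h

13 h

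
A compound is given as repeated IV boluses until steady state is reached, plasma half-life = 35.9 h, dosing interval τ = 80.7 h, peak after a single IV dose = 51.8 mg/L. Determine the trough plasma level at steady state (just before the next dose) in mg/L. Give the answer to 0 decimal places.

14 mg/L

k = ln2 / t½ = 0.693147 / 35.9 = 0.01931 h⁻¹
e^(−kτ) = e^(−0.01931 × 80.7) = 0.2105
Accumulation ratio R = 1 / (1 − e^(−kτ)) = 1 / (1 − 0.2105) = 1.267
Steady-state trough = C₀ × R × e^(−kτ) = 51.8 × 1.267 × 0.2105 = 13.82 mg/L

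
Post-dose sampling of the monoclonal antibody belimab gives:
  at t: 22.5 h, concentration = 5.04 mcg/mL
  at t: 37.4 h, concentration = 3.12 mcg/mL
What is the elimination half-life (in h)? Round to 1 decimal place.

k = ln(C₁/C₂) / (t₂ − t₁) = ln(5.04/3.12) / (37.4 − 22.5)
  = 0.4796 / 14.90 = 0.03219 h⁻¹
t½ = ln2 / k = 0.693147 / 0.03219 = 21.53 h

21.5 h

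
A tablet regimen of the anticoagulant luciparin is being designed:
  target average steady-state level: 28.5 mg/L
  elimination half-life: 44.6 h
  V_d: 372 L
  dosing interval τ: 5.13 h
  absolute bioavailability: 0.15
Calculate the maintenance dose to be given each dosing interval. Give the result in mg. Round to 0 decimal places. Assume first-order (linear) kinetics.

5635 mg

k = ln2 / t½ = 0.693147 / 44.6 = 0.01554 h⁻¹
CL = k × Vd = 0.01554 × 372 = 5.781 L/h
At steady state, F × (Dose/τ) = Css × CL.
Dose = Css × CL × τ / F = 28.5 × 5.781 × 5.13 / 0.15 = 5635 mg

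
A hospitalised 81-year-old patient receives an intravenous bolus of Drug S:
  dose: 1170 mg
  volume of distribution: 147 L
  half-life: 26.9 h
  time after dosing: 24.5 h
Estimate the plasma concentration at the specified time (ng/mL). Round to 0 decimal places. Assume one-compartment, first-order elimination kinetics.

C₀ = Dose / Vd = 1170 / 147 = 7.959 mg/L
k = ln2 / t½ = 0.693147 / 26.9 = 0.02577 h⁻¹
C = C₀ · e^(−k·t) = 7.959 × e^(−0.02577 × 24.5)
  = 7.959 × 0.5319 = 4.233 mg/L
Convert: 4.233 mg/L × 1000 = 4233 ng/mL

4233 ng/mL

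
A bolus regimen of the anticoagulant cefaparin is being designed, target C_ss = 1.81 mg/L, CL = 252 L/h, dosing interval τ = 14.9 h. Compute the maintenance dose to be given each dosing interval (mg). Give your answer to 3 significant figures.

6800 mg

At steady state, Dose/τ = Css × CL.
Dose = Css × CL × τ = 1.81 × 252.0 × 14.9 = 6796 mg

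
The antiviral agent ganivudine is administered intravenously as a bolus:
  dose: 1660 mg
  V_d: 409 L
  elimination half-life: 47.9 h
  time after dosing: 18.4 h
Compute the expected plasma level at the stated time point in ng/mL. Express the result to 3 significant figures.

C₀ = Dose / Vd = 1660 / 409 = 4.059 mg/L
k = ln2 / t½ = 0.693147 / 47.9 = 0.01447 h⁻¹
C = C₀ · e^(−k·t) = 4.059 × e^(−0.01447 × 18.4)
  = 4.059 × 0.7662 = 3.110 mg/L
Convert: 3.110 mg/L × 1000 = 3110 ng/mL

3110 ng/mL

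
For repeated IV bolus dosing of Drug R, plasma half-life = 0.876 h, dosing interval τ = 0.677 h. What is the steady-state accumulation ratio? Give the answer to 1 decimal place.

2.4

k = ln2 / t½ = 0.693147 / 0.876 = 0.7913 h⁻¹
e^(−kτ) = e^(−0.7913 × 0.677) = 0.5853
Accumulation ratio R = 1 / (1 − e^(−kτ)) = 1 / (1 − 0.5853) = 2.411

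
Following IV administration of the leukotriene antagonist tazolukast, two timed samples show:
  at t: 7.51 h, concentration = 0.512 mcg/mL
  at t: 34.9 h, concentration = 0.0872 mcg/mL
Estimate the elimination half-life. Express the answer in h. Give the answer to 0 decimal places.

k = ln(C₁/C₂) / (t₂ − t₁) = ln(0.512/0.0872) / (34.9 − 7.51)
  = 1.770 / 27.39 = 0.06462 h⁻¹
t½ = ln2 / k = 0.693147 / 0.06462 = 10.73 h

11 h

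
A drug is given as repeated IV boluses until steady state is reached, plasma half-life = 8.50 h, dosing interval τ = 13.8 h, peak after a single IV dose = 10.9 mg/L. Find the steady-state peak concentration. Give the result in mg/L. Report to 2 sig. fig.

k = ln2 / t½ = 0.693147 / 8.50 = 0.08155 h⁻¹
e^(−kτ) = e^(−0.08155 × 13.8) = 0.3245
Accumulation ratio R = 1 / (1 − e^(−kτ)) = 1 / (1 − 0.3245) = 1.480
Steady-state peak = C₀ × R = 10.9 × 1.480 = 16.13 mg/L

16 mg/L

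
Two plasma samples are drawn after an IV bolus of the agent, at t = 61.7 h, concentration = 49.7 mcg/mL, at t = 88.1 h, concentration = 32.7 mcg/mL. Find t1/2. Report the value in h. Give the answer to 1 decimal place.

k = ln(C₁/C₂) / (t₂ − t₁) = ln(49.7/32.7) / (88.1 − 61.7)
  = 0.4186 / 26.40 = 0.01586 h⁻¹
t½ = ln2 / k = 0.693147 / 0.01586 = 43.70 h

43.7 h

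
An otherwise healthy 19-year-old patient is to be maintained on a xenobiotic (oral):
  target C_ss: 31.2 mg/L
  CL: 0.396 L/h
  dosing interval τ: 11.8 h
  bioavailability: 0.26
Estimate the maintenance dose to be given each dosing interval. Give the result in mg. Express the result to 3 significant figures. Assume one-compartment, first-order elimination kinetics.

561 mg

At steady state, F × (Dose/τ) = Css × CL.
Dose = Css × CL × τ / F = 31.2 × 0.3960 × 11.8 / 0.26 = 560.7 mg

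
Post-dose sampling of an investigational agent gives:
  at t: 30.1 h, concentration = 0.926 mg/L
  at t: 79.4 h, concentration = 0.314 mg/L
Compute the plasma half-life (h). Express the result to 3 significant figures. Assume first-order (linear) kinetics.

k = ln(C₁/C₂) / (t₂ − t₁) = ln(0.926/0.314) / (79.4 − 30.1)
  = 1.081 / 49.30 = 0.02193 h⁻¹
t½ = ln2 / k = 0.693147 / 0.02193 = 31.61 h

31.6 h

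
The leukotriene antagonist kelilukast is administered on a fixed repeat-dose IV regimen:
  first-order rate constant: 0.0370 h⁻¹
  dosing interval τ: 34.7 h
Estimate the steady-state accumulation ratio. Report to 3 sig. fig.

1.38

e^(−kτ) = e^(−0.03700 × 34.7) = 0.2770
Accumulation ratio R = 1 / (1 − e^(−kτ)) = 1 / (1 − 0.2770) = 1.383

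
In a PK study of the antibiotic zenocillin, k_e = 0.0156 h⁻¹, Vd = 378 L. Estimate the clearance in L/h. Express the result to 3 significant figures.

5.90 L/h

CL = k × Vd = 0.0156 × 378 = 5.897 L/h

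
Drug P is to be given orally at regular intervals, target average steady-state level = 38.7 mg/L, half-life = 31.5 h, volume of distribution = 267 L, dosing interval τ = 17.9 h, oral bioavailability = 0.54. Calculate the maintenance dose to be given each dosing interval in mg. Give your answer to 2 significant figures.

k = ln2 / t½ = 0.693147 / 31.5 = 0.02200 h⁻¹
CL = k × Vd = 0.02200 × 267 = 5.874 L/h
At steady state, F × (Dose/τ) = Css × CL.
Dose = Css × CL × τ / F = 38.7 × 5.874 × 17.9 / 0.54 = 7535 mg

7500 mg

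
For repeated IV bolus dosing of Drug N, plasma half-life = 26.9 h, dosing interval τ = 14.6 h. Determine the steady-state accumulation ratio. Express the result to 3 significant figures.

k = ln2 / t½ = 0.693147 / 26.9 = 0.02577 h⁻¹
e^(−kτ) = e^(−0.02577 × 14.6) = 0.6864
Accumulation ratio R = 1 / (1 − e^(−kτ)) = 1 / (1 − 0.6864) = 3.189

3.19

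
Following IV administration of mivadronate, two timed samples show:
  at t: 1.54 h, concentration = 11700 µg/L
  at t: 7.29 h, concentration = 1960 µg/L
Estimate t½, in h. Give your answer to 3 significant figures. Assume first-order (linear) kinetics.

2.23 h

k = ln(C₁/C₂) / (t₂ − t₁) = ln(11700/1960) / (7.29 − 1.54)
  = 1.787 / 5.750 = 0.3108 h⁻¹
t½ = ln2 / k = 0.693147 / 0.3108 = 2.230 h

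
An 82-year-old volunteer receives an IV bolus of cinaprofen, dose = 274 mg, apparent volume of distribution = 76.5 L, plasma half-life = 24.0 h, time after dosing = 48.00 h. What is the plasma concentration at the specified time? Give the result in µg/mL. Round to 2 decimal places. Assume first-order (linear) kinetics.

C₀ = Dose / Vd = 274.0 / 76.5 = 3.582 mg/L
k = ln2 / t½ = 0.693147 / 24.0 = 0.02888 h⁻¹
t / t½ = 48.00 / 24.0 = 2 half-lives
C = C₀ × (1/2)^2 = 3.582 × 0.2500 = 0.8955 mg/L
(0.8955 mg/L = 0.8955 µg/mL)

0.90 µg/mL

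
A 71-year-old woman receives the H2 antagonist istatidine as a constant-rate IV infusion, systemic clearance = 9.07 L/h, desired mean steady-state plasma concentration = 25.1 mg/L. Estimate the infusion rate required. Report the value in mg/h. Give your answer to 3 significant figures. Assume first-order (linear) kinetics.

At steady state, infusion rate R₀ = Css × CL = 25.1 × 9.070 = 227.7 mg/h

228 mg/h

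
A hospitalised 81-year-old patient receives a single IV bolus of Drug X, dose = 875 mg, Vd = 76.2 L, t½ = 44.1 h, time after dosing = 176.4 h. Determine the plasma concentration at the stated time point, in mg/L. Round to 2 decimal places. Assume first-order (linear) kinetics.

0.72 mg/L

C₀ = Dose / Vd = 875.0 / 76.2 = 11.48 mg/L
k = ln2 / t½ = 0.693147 / 44.1 = 0.01572 h⁻¹
t / t½ = 176.4 / 44.1 = 4 half-lives
C = C₀ × (1/2)^4 = 11.48 × 0.06250 = 0.7175 mg/L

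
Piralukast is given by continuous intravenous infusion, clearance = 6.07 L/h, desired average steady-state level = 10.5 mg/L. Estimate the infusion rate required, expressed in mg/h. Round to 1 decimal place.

63.7 mg/h

At steady state, infusion rate R₀ = Css × CL = 10.5 × 6.070 = 63.74 mg/h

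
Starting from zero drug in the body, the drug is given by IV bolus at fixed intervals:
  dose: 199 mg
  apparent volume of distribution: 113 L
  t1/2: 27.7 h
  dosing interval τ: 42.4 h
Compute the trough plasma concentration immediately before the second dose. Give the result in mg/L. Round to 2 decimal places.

0.61 mg/L

C₀ per dose = Dose / Vd = 199 / 113 = 1.761 mg/L
k = ln2 / t½ = 0.693147 / 27.7 = 0.02502 h⁻¹
Fraction remaining after one interval: r = e^(−kτ) = e^(−0.02502 × 42.4) = 0.3462
Before dose 2, 1 dose has been given (aged 1τ).
C_trough = C₀ × r = 1.761 × 0.3462 = 0.6097 mg/L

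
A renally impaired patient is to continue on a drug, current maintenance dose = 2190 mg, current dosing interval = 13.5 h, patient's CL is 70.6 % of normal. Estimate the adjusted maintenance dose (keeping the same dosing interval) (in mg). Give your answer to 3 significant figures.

To keep the same average steady-state level, dosing rate must scale with clearance.
CL ratio = 70.6 / 100 = 0.7060
New dose (same interval) = 2190 × 0.7060 = 1546 mg

1550 mg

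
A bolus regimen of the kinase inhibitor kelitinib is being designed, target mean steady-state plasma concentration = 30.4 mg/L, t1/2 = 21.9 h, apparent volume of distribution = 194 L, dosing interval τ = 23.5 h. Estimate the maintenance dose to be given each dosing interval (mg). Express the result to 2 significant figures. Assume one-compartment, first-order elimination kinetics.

4400 mg

k = ln2 / t½ = 0.693147 / 21.9 = 0.03165 h⁻¹
CL = k × Vd = 0.03165 × 194 = 6.140 L/h
At steady state, Dose/τ = Css × CL.
Dose = Css × CL × τ = 30.4 × 6.140 × 23.5 = 4386 mg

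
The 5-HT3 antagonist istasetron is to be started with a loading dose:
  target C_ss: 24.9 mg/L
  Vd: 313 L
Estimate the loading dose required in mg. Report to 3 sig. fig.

LD = Css × Vd = 24.9 × 313 = 7794 mg

7790 mg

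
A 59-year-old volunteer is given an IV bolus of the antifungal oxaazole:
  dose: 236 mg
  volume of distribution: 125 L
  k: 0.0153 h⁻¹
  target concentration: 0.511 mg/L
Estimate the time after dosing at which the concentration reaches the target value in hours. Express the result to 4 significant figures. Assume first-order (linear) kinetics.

85.42 h

C₀ = Dose / Vd = 236.0 / 125 = 1.888 mg/L
t = ln(C₀ / C) / k = ln(1.888 / 0.511) / 0.01530
  = ln(3.695) / 0.01530 = 1.307 / 0.01530 = 85.42 h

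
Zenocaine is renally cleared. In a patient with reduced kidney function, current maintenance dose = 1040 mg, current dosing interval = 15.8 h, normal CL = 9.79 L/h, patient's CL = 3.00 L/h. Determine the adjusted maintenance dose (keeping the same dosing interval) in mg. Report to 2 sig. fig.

320 mg

To keep the same average steady-state level, dosing rate must scale with clearance.
CL ratio = 3.00 / 9.79 = 0.3064
New dose (same interval) = 1040 × 0.3064 = 318.7 mg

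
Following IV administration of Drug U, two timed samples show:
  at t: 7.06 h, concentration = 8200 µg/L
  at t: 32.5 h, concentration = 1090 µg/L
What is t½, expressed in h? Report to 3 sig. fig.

k = ln(C₁/C₂) / (t₂ − t₁) = ln(8200/1090) / (32.5 − 7.06)
  = 2.018 / 25.44 = 0.07932 h⁻¹
t½ = ln2 / k = 0.693147 / 0.07932 = 8.739 h

8.74 h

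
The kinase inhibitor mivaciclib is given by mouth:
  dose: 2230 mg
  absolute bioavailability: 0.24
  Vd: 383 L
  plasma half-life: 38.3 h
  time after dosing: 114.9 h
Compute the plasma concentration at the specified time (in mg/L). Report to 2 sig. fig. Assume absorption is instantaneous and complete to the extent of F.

0.17 mg/L

Amount reaching circulation = F × Dose = 0.24 × 2230 = 535.2 mg
C₀ = F·Dose / Vd = 535.2 / 383 = 1.397 mg/L
k = ln2 / t½ = 0.693147 / 38.3 = 0.01810 h⁻¹
t / t½ = 114.9 / 38.3 = 3 half-lives
C = C₀ × (1/2)^3 = 1.397 × 0.1250 = 0.1746 mg/L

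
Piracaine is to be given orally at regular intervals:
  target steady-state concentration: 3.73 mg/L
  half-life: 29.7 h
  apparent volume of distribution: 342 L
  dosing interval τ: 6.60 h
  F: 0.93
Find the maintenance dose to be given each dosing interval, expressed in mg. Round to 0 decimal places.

211 mg

k = ln2 / t½ = 0.693147 / 29.7 = 0.02334 h⁻¹
CL = k × Vd = 0.02334 × 342 = 7.982 L/h
At steady state, F × (Dose/τ) = Css × CL.
Dose = Css × CL × τ / F = 3.73 × 7.982 × 6.60 / 0.93 = 211.3 mg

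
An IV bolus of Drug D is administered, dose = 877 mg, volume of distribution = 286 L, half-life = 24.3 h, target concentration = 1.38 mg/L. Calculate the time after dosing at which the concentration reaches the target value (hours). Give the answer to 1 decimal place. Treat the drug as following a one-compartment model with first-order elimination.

C₀ = Dose / Vd = 877.0 / 286 = 3.066 mg/L
k = ln2 / t½ = 0.693147 / 24.3 = 0.02852 h⁻¹
t = ln(C₀ / C) / k = ln(3.066 / 1.38) / 0.02852
  = ln(2.222) / 0.02852 = 0.7984 / 0.02852 = 27.99 h

28.0 h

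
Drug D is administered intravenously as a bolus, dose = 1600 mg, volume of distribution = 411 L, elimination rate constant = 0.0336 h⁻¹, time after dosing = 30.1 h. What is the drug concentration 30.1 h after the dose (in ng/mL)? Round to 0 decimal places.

1416 ng/mL

C₀ = Dose / Vd = 1600 / 411 = 3.893 mg/L
C = C₀ · e^(−k·t) = 3.893 × e^(−0.03360 × 30.1)
  = 3.893 × 0.3637 = 1.416 mg/L
Convert: 1.416 mg/L × 1000 = 1416 ng/mL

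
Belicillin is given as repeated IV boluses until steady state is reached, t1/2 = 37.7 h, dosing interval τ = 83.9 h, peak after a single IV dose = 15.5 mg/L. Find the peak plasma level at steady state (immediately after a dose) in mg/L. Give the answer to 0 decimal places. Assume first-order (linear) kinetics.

k = ln2 / t½ = 0.693147 / 37.7 = 0.01839 h⁻¹
e^(−kτ) = e^(−0.01839 × 83.9) = 0.2138
Accumulation ratio R = 1 / (1 − e^(−kτ)) = 1 / (1 − 0.2138) = 1.272
Steady-state peak = C₀ × R = 15.5 × 1.272 = 19.72 mg/L

20 mg/L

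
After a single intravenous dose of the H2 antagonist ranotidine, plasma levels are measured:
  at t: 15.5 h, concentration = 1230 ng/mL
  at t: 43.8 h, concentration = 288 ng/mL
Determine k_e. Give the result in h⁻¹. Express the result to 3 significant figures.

k = ln(C₁/C₂) / (t₂ − t₁) = ln(1230/288) / (43.8 − 15.5)
  = 1.452 / 28.30 = 0.05131 h⁻¹

0.0513 h⁻¹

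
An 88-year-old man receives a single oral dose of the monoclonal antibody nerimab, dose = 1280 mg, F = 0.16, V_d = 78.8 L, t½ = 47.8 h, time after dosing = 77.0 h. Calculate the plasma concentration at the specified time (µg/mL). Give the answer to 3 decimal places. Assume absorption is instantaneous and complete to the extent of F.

Amount reaching circulation = F × Dose = 0.16 × 1280 = 204.8 mg
C₀ = F·Dose / Vd = 204.8 / 78.8 = 2.599 mg/L
k = ln2 / t½ = 0.693147 / 47.8 = 0.01450 h⁻¹
C = C₀ · e^(−k·t) = 2.599 × e^(−0.01450 × 77.0)
  = 2.599 × 0.3274 = 0.8509 mg/L
(0.8509 mg/L = 0.8509 µg/mL)

0.851 µg/mL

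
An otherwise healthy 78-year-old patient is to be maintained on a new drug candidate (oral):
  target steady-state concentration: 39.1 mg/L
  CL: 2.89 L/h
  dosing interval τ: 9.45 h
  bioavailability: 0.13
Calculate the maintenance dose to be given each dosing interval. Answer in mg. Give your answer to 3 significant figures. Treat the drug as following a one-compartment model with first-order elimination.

At steady state, F × (Dose/τ) = Css × CL.
Dose = Css × CL × τ / F = 39.1 × 2.890 × 9.45 / 0.13 = 8214 mg

8210 mg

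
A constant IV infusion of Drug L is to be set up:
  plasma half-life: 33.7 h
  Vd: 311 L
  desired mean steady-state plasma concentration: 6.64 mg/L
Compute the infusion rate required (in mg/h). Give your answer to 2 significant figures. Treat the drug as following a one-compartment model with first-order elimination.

k = ln2 / t½ = 0.693147 / 33.7 = 0.02057 h⁻¹
CL = k × Vd = 0.02057 × 311 = 6.397 L/h
At steady state, infusion rate R₀ = Css × CL = 6.64 × 6.397 = 42.48 mg/h

42 mg/h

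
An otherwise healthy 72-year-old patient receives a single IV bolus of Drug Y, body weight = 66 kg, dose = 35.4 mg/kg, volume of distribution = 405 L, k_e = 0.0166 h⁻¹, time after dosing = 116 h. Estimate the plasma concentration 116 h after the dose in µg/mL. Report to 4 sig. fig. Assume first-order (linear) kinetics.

Total dose = 35.4 × 66 = 2336 mg
C₀ = Dose / Vd = 2336 / 405 = 5.768 mg/L
C = C₀ · e^(−k·t) = 5.768 × e^(−0.01660 × 116)
  = 5.768 × 0.1458 = 0.8410 mg/L
(0.8410 mg/L = 0.8410 µg/mL)

0.8410 µg/mL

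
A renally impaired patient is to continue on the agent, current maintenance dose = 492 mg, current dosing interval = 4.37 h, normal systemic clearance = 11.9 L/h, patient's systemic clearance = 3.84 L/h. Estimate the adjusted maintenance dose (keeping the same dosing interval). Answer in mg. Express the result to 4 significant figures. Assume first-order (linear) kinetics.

158.8 mg

To keep the same average steady-state level, dosing rate must scale with clearance.
CL ratio = 3.84 / 11.9 = 0.3227
New dose (same interval) = 492 × 0.3227 = 158.8 mg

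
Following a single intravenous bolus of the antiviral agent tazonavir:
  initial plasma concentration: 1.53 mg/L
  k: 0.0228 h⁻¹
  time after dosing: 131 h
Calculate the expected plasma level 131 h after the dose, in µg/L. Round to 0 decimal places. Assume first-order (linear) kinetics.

C = C₀ · e^(−k·t) = 1.530 × e^(−0.02280 × 131)
  = 1.530 × 0.05045 = 0.07719 mg/L
Convert: 0.07719 mg/L × 1000 = 77.19 µg/L

77 µg/L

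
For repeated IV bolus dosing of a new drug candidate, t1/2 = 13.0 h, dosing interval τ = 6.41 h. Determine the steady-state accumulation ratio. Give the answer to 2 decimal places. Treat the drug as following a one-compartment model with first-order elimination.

k = ln2 / t½ = 0.693147 / 13.0 = 0.05332 h⁻¹
e^(−kτ) = e^(−0.05332 × 6.41) = 0.7105
Accumulation ratio R = 1 / (1 − e^(−kτ)) = 1 / (1 − 0.7105) = 3.454

3.45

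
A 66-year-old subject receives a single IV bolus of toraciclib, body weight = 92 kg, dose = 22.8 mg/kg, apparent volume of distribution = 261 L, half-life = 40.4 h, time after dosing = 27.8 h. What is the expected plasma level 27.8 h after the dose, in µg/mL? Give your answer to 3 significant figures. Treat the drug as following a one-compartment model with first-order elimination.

4.99 µg/mL

Total dose = 22.8 × 92 = 2098 mg
C₀ = Dose / Vd = 2098 / 261 = 8.038 mg/L
k = ln2 / t½ = 0.693147 / 40.4 = 0.01716 h⁻¹
C = C₀ · e^(−k·t) = 8.038 × e^(−0.01716 × 27.8)
  = 8.038 × 0.6206 = 4.988 mg/L
(4.988 mg/L = 4.988 µg/mL)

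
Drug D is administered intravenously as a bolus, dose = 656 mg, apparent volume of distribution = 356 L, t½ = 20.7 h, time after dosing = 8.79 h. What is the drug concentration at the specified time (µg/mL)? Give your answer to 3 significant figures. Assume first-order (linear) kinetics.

C₀ = Dose / Vd = 656.0 / 356 = 1.843 mg/L
k = ln2 / t½ = 0.693147 / 20.7 = 0.03349 h⁻¹
C = C₀ · e^(−k·t) = 1.843 × e^(−0.03349 × 8.79)
  = 1.843 × 0.7450 = 1.373 mg/L
(1.373 mg/L = 1.373 µg/mL)

1.37 µg/mL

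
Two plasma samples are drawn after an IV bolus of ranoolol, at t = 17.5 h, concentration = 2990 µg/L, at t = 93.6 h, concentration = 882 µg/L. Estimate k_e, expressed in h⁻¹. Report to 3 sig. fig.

k = ln(C₁/C₂) / (t₂ − t₁) = ln(2990/882) / (93.6 − 17.5)
  = 1.221 / 76.10 = 0.01604 h⁻¹

0.0160 h⁻¹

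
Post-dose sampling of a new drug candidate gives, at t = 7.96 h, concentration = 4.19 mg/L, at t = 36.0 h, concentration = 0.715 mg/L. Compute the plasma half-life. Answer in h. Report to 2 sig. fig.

k = ln(C₁/C₂) / (t₂ − t₁) = ln(4.19/0.715) / (36.0 − 7.96)
  = 1.768 / 28.04 = 0.06305 h⁻¹
t½ = ln2 / k = 0.693147 / 0.06305 = 10.99 h

11 h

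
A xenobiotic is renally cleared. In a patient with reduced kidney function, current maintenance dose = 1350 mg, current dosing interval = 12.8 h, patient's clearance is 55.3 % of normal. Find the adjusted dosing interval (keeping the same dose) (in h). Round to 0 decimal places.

To keep the same average steady-state level, dosing rate must scale with clearance.
CL ratio = 55.3 / 100 = 0.5530
New interval (same dose) = 12.8 / 0.5530 = 23.15 h

23 h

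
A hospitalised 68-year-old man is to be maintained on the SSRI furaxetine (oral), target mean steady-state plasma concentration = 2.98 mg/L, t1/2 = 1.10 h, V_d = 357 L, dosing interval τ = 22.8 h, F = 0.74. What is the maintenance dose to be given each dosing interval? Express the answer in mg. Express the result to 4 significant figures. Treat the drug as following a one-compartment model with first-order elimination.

20650 mg

k = ln2 / t½ = 0.693147 / 1.10 = 0.6301 h⁻¹
CL = k × Vd = 0.6301 × 357 = 224.9 L/h
At steady state, F × (Dose/τ) = Css × CL.
Dose = Css × CL × τ / F = 2.98 × 224.9 × 22.8 / 0.74 = 20650 mg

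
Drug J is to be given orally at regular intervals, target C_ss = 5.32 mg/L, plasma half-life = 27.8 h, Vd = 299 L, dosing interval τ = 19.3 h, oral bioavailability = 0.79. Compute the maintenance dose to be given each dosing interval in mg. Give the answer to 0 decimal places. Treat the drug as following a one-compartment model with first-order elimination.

969 mg

k = ln2 / t½ = 0.693147 / 27.8 = 0.02493 h⁻¹
CL = k × Vd = 0.02493 × 299 = 7.454 L/h
At steady state, F × (Dose/τ) = Css × CL.
Dose = Css × CL × τ / F = 5.32 × 7.454 × 19.3 / 0.79 = 968.8 mg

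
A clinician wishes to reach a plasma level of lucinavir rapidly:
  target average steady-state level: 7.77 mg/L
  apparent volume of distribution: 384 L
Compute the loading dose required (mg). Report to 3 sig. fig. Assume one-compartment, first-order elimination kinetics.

LD = Css × Vd = 7.77 × 384 = 2984 mg

2980 mg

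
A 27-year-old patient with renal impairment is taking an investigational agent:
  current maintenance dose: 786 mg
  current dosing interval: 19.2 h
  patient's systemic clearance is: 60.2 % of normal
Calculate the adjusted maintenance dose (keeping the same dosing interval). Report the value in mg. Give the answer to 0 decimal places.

473 mg

To keep the same average steady-state level, dosing rate must scale with clearance.
CL ratio = 60.2 / 100 = 0.6020
New dose (same interval) = 786 × 0.6020 = 473.2 mg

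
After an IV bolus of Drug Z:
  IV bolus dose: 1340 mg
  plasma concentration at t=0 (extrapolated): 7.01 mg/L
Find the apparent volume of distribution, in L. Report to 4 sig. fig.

Vd = Dose / C₀ = 1340 / 7.01 = 191.2 L

191.2 L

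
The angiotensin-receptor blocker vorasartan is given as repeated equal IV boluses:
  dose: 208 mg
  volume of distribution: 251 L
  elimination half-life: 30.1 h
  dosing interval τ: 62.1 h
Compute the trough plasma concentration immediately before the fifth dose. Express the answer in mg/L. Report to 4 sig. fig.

0.2598 mg/L

C₀ per dose = Dose / Vd = 208 / 251 = 0.8287 mg/L
k = ln2 / t½ = 0.693147 / 30.1 = 0.02303 h⁻¹
Fraction remaining after one interval: r = e^(−kτ) = e^(−0.02303 × 62.1) = 0.2393
Before dose 5, 4 doses have been given (aged 1τ, 2τ, 3τ, 4τ).
C_trough = C₀ × (r + r² + … + r^4) = C₀ × r(1−r^4)/(1−r)
        = 0.8287 × 0.2393 × (1 − 0.003279) / (1 − 0.2393) = 0.2598 mg/L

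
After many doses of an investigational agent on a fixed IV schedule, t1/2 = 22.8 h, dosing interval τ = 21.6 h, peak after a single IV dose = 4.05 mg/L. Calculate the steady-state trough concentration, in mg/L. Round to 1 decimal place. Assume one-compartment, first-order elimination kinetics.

4.4 mg/L

k = ln2 / t½ = 0.693147 / 22.8 = 0.03040 h⁻¹
e^(−kτ) = e^(−0.03040 × 21.6) = 0.5186
Accumulation ratio R = 1 / (1 − e^(−kτ)) = 1 / (1 − 0.5186) = 2.077
Steady-state trough = C₀ × R × e^(−kτ) = 4.05 × 2.077 × 0.5186 = 4.362 mg/L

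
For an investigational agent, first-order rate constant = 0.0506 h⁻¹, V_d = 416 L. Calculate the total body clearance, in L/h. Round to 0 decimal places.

CL = k × Vd = 0.0506 × 416 = 21.05 L/h

21 L/h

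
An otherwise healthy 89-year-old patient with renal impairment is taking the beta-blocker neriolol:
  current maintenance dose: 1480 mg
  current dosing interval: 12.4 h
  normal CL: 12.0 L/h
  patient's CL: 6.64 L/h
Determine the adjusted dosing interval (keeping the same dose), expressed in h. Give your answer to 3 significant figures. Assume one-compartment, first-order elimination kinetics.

To keep the same average steady-state level, dosing rate must scale with clearance.
CL ratio = 6.64 / 12.0 = 0.5533
New interval (same dose) = 12.4 / 0.5533 = 22.41 h

22.4 h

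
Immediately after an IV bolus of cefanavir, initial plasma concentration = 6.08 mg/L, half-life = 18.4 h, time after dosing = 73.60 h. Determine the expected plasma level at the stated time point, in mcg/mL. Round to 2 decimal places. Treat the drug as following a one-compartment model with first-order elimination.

0.38 mcg/mL

k = ln2 / t½ = 0.693147 / 18.4 = 0.03767 h⁻¹
t / t½ = 73.60 / 18.4 = 4 half-lives
C = C₀ × (1/2)^4 = 6.080 × 0.06250 = 0.3800 mg/L
(0.3800 mg/L = 0.3800 mcg/mL)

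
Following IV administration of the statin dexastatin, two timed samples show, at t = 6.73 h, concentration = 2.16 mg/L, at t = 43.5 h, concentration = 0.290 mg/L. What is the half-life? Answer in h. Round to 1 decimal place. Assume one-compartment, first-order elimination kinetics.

12.7 h

k = ln(C₁/C₂) / (t₂ − t₁) = ln(2.16/0.290) / (43.5 − 6.73)
  = 2.008 / 36.77 = 0.05461 h⁻¹
t½ = ln2 / k = 0.693147 / 0.05461 = 12.69 h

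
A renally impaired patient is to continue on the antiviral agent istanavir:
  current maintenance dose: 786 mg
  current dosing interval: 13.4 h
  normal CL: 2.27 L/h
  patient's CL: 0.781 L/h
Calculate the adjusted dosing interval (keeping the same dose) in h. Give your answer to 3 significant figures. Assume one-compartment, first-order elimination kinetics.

To keep the same average steady-state level, dosing rate must scale with clearance.
CL ratio = 0.781 / 2.27 = 0.3441
New interval (same dose) = 13.4 / 0.3441 = 38.94 h

38.9 h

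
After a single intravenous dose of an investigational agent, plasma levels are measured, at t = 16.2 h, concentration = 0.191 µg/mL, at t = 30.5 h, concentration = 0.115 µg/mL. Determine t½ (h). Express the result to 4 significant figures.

k = ln(C₁/C₂) / (t₂ − t₁) = ln(0.191/0.115) / (30.5 − 16.2)
  = 0.5073 / 14.30 = 0.03548 h⁻¹
t½ = ln2 / k = 0.693147 / 0.03548 = 19.54 h

19.54 h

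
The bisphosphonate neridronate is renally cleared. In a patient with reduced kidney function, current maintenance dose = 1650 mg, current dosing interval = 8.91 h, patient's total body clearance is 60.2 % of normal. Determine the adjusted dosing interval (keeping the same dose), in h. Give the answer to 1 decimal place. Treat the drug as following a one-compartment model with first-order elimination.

14.8 h

To keep the same average steady-state level, dosing rate must scale with clearance.
CL ratio = 60.2 / 100 = 0.6020
New interval (same dose) = 8.91 / 0.6020 = 14.80 h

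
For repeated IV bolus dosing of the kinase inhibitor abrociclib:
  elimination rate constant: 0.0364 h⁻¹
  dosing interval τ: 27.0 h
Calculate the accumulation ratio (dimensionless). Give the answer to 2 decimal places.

1.60

e^(−kτ) = e^(−0.03640 × 27.0) = 0.3743
Accumulation ratio R = 1 / (1 − e^(−kτ)) = 1 / (1 − 0.3743) = 1.598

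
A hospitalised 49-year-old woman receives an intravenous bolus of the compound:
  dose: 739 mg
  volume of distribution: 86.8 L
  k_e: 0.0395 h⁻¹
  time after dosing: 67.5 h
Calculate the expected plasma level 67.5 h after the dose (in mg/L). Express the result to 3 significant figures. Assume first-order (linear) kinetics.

0.592 mg/L

C₀ = Dose / Vd = 739.0 / 86.8 = 8.514 mg/L
C = C₀ · e^(−k·t) = 8.514 × e^(−0.03950 × 67.5)
  = 8.514 × 0.06951 = 0.5918 mg/L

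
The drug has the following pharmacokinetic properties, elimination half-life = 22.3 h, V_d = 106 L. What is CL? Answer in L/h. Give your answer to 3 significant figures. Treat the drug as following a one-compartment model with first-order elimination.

k = ln2 / t½ = 0.693147 / 22.3 = 0.03108 h⁻¹
CL = k × Vd = 0.03108 × 106 = 3.294 L/h

3.29 L/h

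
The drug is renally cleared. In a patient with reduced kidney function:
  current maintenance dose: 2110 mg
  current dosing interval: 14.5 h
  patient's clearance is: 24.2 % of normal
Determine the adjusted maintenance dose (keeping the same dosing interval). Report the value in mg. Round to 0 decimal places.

To keep the same average steady-state level, dosing rate must scale with clearance.
CL ratio = 24.2 / 100 = 0.2420
New dose (same interval) = 2110 × 0.2420 = 510.6 mg

511 mg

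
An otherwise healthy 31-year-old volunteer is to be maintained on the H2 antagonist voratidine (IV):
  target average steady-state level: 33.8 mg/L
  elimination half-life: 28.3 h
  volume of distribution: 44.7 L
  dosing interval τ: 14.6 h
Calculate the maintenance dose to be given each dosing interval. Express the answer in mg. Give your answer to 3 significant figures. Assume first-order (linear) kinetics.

k = ln2 / t½ = 0.693147 / 28.3 = 0.02449 h⁻¹
CL = k × Vd = 0.02449 × 44.7 = 1.095 L/h
At steady state, Dose/τ = Css × CL.
Dose = Css × CL × τ = 33.8 × 1.095 × 14.6 = 540.4 mg

540 mg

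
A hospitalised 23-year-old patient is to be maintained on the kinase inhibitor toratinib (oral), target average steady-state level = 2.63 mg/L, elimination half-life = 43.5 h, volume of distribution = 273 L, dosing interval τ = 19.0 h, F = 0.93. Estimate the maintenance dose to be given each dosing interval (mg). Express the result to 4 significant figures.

k = ln2 / t½ = 0.693147 / 43.5 = 0.01593 h⁻¹
CL = k × Vd = 0.01593 × 273 = 4.349 L/h
At steady state, F × (Dose/τ) = Css × CL.
Dose = Css × CL × τ / F = 2.63 × 4.349 × 19.0 / 0.93 = 233.7 mg

233.7 mg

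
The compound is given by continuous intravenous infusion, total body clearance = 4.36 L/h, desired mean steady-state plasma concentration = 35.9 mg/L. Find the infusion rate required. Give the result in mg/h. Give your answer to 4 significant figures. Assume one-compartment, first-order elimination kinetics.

At steady state, infusion rate R₀ = Css × CL = 35.9 × 4.360 = 156.5 mg/h

156.5 mg/h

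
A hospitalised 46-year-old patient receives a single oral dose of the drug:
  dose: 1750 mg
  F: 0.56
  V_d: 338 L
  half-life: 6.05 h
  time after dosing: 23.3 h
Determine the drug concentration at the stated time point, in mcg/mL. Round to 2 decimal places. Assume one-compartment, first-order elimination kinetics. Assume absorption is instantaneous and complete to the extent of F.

Amount reaching circulation = F × Dose = 0.56 × 1750 = 980.0 mg
C₀ = F·Dose / Vd = 980.0 / 338 = 2.899 mg/L
k = ln2 / t½ = 0.693147 / 6.05 = 0.1146 h⁻¹
C = C₀ · e^(−k·t) = 2.899 × e^(−0.1146 × 23.3)
  = 2.899 × 0.06924 = 0.2007 mg/L
(0.2007 mg/L = 0.2007 mcg/mL)

0.20 mcg/mL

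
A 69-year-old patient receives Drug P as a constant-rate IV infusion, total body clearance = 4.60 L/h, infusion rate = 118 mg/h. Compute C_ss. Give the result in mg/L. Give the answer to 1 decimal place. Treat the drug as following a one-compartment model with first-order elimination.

At steady state Css = R₀ / CL = 118 / 4.600 = 25.65 mg/L

25.7 mg/L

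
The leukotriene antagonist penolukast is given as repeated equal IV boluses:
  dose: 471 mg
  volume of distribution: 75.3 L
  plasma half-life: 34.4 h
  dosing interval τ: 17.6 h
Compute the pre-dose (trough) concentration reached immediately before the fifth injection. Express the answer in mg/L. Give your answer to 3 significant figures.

11.1 mg/L

C₀ per dose = Dose / Vd = 471 / 75.3 = 6.255 mg/L
k = ln2 / t½ = 0.693147 / 34.4 = 0.02015 h⁻¹
Fraction remaining after one interval: r = e^(−kτ) = e^(−0.02015 × 17.6) = 0.7014
Before dose 5, 4 doses have been given (aged 1τ, 2τ, 3τ, 4τ).
C_trough = C₀ × (r + r² + … + r^4) = C₀ × r(1−r^4)/(1−r)
        = 6.255 × 0.7014 × (1 − 0.2420) / (1 − 0.7014) = 11.14 mg/L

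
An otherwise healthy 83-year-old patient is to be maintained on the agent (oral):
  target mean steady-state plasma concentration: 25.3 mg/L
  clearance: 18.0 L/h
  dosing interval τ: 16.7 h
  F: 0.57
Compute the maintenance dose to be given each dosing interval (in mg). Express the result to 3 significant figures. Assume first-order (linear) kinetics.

At steady state, F × (Dose/τ) = Css × CL.
Dose = Css × CL × τ / F = 25.3 × 18.00 × 16.7 / 0.57 = 13340 mg

13300 mg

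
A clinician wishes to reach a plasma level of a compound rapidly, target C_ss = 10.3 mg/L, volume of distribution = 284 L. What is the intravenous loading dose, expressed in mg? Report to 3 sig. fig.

LD = Css × Vd = 10.3 × 284 = 2925 mg

2930 mg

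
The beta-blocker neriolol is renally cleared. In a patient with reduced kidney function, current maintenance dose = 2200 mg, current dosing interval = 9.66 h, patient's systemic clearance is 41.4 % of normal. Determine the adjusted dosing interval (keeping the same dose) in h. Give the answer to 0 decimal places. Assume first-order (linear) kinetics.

23 h

To keep the same average steady-state level, dosing rate must scale with clearance.
CL ratio = 41.4 / 100 = 0.4140
New interval (same dose) = 9.66 / 0.4140 = 23.33 h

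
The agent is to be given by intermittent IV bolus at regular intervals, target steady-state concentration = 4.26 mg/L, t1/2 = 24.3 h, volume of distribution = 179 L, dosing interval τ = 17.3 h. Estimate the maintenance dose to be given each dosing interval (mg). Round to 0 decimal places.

k = ln2 / t½ = 0.693147 / 24.3 = 0.02852 h⁻¹
CL = k × Vd = 0.02852 × 179 = 5.105 L/h
At steady state, Dose/τ = Css × CL.
Dose = Css × CL × τ = 4.26 × 5.105 × 17.3 = 376.2 mg

376 mg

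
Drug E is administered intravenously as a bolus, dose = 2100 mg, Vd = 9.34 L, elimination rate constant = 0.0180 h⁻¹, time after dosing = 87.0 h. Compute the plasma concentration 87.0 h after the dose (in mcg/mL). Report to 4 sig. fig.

C₀ = Dose / Vd = 2100 / 9.34 = 224.8 mg/L
C = C₀ · e^(−k·t) = 224.8 × e^(−0.01800 × 87.0)
  = 224.8 × 0.2089 = 46.96 mg/L
(46.96 mg/L = 46.96 mcg/mL)

46.96 mcg/mL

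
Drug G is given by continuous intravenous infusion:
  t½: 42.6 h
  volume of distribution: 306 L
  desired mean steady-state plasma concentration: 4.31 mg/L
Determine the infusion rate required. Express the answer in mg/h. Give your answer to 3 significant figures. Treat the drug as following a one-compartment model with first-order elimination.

k = ln2 / t½ = 0.693147 / 42.6 = 0.01627 h⁻¹
CL = k × Vd = 0.01627 × 306 = 4.979 L/h
At steady state, infusion rate R₀ = Css × CL = 4.31 × 4.979 = 21.46 mg/h

21.5 mg/h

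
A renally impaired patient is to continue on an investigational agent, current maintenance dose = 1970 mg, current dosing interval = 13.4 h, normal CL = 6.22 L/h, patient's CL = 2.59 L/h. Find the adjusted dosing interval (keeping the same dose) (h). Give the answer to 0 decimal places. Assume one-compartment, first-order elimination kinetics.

32 h

To keep the same average steady-state level, dosing rate must scale with clearance.
CL ratio = 2.59 / 6.22 = 0.4164
New interval (same dose) = 13.4 / 0.4164 = 32.18 h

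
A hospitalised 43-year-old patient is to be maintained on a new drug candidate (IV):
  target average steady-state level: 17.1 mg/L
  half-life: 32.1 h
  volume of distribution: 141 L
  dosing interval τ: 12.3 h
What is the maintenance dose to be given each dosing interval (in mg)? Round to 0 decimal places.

640 mg

k = ln2 / t½ = 0.693147 / 32.1 = 0.02159 h⁻¹
CL = k × Vd = 0.02159 × 141 = 3.044 L/h
At steady state, Dose/τ = Css × CL.
Dose = Css × CL × τ = 17.1 × 3.044 × 12.3 = 640.2 mg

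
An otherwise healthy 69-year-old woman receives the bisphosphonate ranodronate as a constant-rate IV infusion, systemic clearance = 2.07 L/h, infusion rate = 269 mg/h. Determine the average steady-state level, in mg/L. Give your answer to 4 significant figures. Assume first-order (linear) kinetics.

130.0 mg/L

At steady state Css = R₀ / CL = 269 / 2.070 = 130.0 mg/L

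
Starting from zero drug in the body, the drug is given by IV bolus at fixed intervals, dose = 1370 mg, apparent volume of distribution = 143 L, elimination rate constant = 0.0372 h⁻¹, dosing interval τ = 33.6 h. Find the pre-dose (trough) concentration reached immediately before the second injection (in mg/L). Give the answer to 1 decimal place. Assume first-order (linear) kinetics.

C₀ per dose = Dose / Vd = 1370 / 143 = 9.580 mg/L
Fraction remaining after one interval: r = e^(−kτ) = e^(−0.03720 × 33.6) = 0.2865
Before dose 2, 1 dose has been given (aged 1τ).
C_trough = C₀ × r = 9.580 × 0.2865 = 2.745 mg/L

2.7 mg/L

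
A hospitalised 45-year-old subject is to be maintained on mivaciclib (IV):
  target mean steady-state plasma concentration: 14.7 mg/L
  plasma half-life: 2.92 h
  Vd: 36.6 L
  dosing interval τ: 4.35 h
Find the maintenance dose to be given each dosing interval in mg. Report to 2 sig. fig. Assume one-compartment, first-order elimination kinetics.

560 mg

k = ln2 / t½ = 0.693147 / 2.92 = 0.2374 h⁻¹
CL = k × Vd = 0.2374 × 36.6 = 8.689 L/h
At steady state, Dose/τ = Css × CL.
Dose = Css × CL × τ = 14.7 × 8.689 × 4.35 = 555.6 mg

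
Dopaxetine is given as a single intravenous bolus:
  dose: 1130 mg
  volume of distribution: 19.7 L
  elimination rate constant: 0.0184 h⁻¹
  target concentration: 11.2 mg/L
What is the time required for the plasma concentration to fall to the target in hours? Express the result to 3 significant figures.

C₀ = Dose / Vd = 1130 / 19.7 = 57.36 mg/L
t = ln(C₀ / C) / k = ln(57.36 / 11.2) / 0.01840
  = ln(5.121) / 0.01840 = 1.633 / 0.01840 = 88.75 h

88.8 h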